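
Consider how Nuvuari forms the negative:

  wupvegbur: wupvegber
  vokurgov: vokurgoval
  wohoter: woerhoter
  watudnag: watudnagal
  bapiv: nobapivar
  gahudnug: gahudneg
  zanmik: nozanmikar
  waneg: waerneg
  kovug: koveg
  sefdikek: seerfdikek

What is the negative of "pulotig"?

zanmik and sefdikek both end in -k yet inflect differently (nozanmikar, seerfdikek), so the final letter is not what conditions the rule; the last vowel is.
"pulotig" has last vowel 'i'. The stems whose last vowel is 'i' (bapiv → nobapivar, zanmik → nozanmikar) add no- … -ar around the stem.
The other patterns: stems whose last vowel is 'e' insert -er- after the first vowel; stems whose last vowel is 'u' change the last vowel to 'e'; stems whose last vowel is 'a' or 'o' add -al.
So pulotig → nopulotigar.

nopulotigar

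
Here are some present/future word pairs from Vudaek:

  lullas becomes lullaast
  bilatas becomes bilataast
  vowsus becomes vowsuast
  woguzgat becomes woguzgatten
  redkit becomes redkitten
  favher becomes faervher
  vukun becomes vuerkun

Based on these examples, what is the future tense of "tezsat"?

tezsatten

lullas and woguzgat both have last vowel 'a' yet inflect differently (lullaast, woguzgatten), so the last vowel is not what conditions the rule; the final letter is.
"tezsat" ends in -t. The stems ending in -t (woguzgat → woguzgatten, redkit → redkitten) double the final consonant and add -en.
So tezsat → tezsatten.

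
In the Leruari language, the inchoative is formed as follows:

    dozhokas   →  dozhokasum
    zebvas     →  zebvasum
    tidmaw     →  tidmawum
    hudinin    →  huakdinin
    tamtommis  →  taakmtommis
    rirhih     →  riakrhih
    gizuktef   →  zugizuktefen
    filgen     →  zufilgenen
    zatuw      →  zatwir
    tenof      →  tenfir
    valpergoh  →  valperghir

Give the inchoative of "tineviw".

tiakneviw

dozhokas and tamtommis both end in -s yet inflect differently (dozhokasum, taakmtommis), so the final letter is not what conditions the rule; the last vowel is.
"tineviw" has last vowel 'i'. The stems whose last vowel is 'i' (hudinin → huakdinin, tamtommis → taakmtommis, rirhih → riakrhih) insert -ak- after the first vowel.
The other patterns: stems whose last vowel is 'a' add -um; stems whose last vowel is 'e' add zu- … -en around the stem; stems whose last vowel is 'o' or 'u' delete the last vowel and add -ir.
So tineviw → tiakneviw.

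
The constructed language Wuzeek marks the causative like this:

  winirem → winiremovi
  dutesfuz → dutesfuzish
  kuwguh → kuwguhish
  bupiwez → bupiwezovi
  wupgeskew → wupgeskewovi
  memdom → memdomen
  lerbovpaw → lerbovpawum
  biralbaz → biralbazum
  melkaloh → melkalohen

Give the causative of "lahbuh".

"lahbuh" has last vowel 'u'. The stems whose last vowel is 'u' (kuwguh → kuwguhish, dutesfuz → dutesfuzish) add -ish.
So lahbuh → lahbuhish.

lahbuhish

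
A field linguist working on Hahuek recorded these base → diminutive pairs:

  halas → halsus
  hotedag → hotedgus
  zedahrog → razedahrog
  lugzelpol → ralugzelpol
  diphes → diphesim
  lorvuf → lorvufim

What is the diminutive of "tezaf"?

tezfus

"tezaf" has last vowel 'a'. The stems whose last vowel is 'a' (halas → halsus, hotedag → hotedgus) delete the last vowel and add -us.
The other patterns: stems whose last vowel is 'o' add the prefix ra-; stems whose last vowel is 'e' or 'u' add -im.
So tezaf → tezfus.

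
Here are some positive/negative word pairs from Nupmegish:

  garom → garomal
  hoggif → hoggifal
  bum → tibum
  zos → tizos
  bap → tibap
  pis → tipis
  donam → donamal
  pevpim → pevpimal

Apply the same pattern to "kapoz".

kapozal

bum and donam both end in -m yet inflect differently (tibum, donamal), so the final letter is not what conditions the rule; the number of vowels is.
"kapoz" has 2 vowels. The stems with 2 vowels (donam → donamal, garom → garomal, pevpim → pevpimal) add -al.
So kapoz → kapozal.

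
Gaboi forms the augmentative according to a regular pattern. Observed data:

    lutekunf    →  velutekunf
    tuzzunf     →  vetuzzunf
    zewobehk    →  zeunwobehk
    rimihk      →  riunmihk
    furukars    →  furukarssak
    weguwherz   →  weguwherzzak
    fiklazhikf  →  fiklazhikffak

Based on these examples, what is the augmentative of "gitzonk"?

vegitzonk

lutekunf and fiklazhikf both end in -f yet inflect differently (velutekunf, fiklazhikffak), so the final letter is not what conditions the rule; the second-to-last letter is.
"gitzonk" has second-to-last letter 'n'. The stems whose second-to-last letter is 'n' (lutekunf → velutekunf, tuzzunf → vetuzzunf) add the prefix ve-.
The other patterns: stems whose second-to-last letter is 'h' insert -un- after the first vowel; stems whose second-to-last letter is 'k' or 'r' double the final consonant and add -ak.
So gitzonk → vegitzonk.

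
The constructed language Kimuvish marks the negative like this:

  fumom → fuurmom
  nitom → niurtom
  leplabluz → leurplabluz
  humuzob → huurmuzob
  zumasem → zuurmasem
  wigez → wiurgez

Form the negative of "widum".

wiurdum

Every pair shown (fumom → fuurmom, nitom → niurtom, leplabluz → leurplabluz, …) follows the same rule: insert -ur- after the first vowel.
So widum → wiurdum.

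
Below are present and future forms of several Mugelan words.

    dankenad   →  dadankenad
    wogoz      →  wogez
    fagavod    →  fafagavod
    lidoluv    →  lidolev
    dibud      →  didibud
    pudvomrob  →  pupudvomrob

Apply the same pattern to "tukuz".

tukez

fagavod and wogoz both have last vowel 'o' yet inflect differently (fafagavod, wogez), so the last vowel is not what conditions the rule; the final letter is.
"tukuz" ends in -z. The one such stem in the data (wogoz → wogez) changes the last vowel to 'e' (as does lidoluv), so the same rule applies.
The other pattern: stems ending in -b or -d repeat the first consonant+vowel as a prefix.
So tukuz → tukez.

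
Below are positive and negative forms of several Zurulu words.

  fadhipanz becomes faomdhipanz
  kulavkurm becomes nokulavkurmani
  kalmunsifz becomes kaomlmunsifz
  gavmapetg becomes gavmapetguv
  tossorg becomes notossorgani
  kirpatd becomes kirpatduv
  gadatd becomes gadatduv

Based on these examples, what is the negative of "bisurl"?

"bisurl" has second-to-last letter 'r'. The stems whose second-to-last letter is 'r' (tossorg → notossorgani, kulavkurm → nokulavkurmani) add no- … -ani around the stem.
The other patterns: stems whose second-to-last letter is 't' add -uv; stems whose second-to-last letter is 'f' or 'n' insert -om- after the first vowel.
So bisurl → nobisurlani.

nobisurlani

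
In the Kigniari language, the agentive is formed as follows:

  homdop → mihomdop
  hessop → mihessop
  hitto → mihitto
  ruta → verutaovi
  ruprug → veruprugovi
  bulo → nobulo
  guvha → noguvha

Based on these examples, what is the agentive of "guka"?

noguka

hitto and bulo both end in -o yet inflect differently (mihitto, nobulo), so the final letter is not what conditions the rule; the first letter is.
"guka" begins with g-. The one such stem in the data (guvha → noguvha) adds the prefix no-, so the same rule applies.
The other patterns: stems beginning with h- add the prefix mi-; stems beginning with r- add ve- … -ovi around the stem.
So guka → noguka.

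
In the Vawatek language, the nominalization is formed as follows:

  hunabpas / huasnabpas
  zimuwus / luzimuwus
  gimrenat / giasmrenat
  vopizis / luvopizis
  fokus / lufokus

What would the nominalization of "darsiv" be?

ludarsiv

hunabpas and vopizis both end in -s yet inflect differently (huasnabpas, luvopizis), so the final letter is not what conditions the rule; the last vowel is.
"darsiv" has last vowel 'i'. The one such stem in the data (vopizis → luvopizis) adds the prefix lu-, so the same rule applies.
So darsiv → ludarsiv.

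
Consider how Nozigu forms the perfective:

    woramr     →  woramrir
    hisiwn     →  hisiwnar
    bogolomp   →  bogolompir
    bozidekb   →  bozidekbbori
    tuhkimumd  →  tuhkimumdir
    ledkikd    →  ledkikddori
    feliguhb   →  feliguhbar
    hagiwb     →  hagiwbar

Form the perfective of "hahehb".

ledkikd and tuhkimumd both end in -d yet inflect differently (ledkikddori, tuhkimumdir), so the final letter is not what conditions the rule; the second-to-last letter is.
"hahehb" has second-to-last letter 'h'. The one such stem in the data (feliguhb → feliguhbar) adds -ar, so the same rule applies.
The other patterns: stems whose second-to-last letter is 'k' double the final consonant and add -ori; stems whose second-to-last letter is 'm' add -ir.
So hahehb → hahehbar.

hahehbar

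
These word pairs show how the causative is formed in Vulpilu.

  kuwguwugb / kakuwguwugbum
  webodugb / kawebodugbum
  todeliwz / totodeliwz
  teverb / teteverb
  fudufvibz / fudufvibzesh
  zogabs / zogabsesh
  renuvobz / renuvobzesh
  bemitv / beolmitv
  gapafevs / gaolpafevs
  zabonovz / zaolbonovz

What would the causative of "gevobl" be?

"gevobl" has second-to-last letter 'b'. The stems whose second-to-last letter is 'b' (fudufvibz → fudufvibzesh, zogabs → zogabsesh, renuvobz → renuvobzesh) add -esh.
The other patterns: stems whose second-to-last letter is 'g' add ka- … -um around the stem; stems whose second-to-last letter is 'r' or 'w' repeat the first consonant+vowel as a prefix; stems whose second-to-last letter is 't' or 'v' insert -ol- after the first vowel.
So gevobl → gevoblesh.

gevoblesh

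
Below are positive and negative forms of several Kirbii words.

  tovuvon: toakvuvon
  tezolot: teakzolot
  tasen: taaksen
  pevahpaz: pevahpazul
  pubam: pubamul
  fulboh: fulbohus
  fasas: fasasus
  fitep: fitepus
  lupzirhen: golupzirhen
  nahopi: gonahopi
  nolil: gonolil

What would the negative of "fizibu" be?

fizibuus

tovuvon and lupzirhen both end in -n yet inflect differently (toakvuvon, golupzirhen), so the final letter is not what conditions the rule; the first letter is.
"fizibu" begins with f-. The stems beginning with f- (fulboh → fulbohus, fasas → fasasus, fitep → fitepus) add -us.
So fizibu → fizibuus.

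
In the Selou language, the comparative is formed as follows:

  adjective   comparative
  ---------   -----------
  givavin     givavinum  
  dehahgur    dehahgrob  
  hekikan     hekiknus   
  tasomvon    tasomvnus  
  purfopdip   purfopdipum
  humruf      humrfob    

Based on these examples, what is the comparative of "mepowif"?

givavin and hekikan both end in -n yet inflect differently (givavinum, hekiknus), so the final letter is not what conditions the rule; the last vowel is.
"mepowif" has last vowel 'i'. The stems whose last vowel is 'i' (givavin → givavinum, purfopdip → purfopdipum) add -um.
So mepowif → mepowifum.

mepowifum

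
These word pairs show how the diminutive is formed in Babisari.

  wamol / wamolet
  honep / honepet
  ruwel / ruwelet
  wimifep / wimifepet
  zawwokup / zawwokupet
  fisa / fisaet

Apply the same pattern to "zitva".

zitvaet

Every pair shown (wamol → wamolet, honep → honepet, ruwel → ruwelet, …) follows the same rule: add -et.
So zitva → zitvaet.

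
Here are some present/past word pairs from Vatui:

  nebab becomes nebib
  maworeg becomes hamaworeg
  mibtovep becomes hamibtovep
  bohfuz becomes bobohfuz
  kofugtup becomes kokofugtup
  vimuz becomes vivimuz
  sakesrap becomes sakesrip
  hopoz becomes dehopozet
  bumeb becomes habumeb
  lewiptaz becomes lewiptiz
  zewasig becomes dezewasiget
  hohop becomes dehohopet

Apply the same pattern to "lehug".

lelehug

vimuz and lewiptaz both end in -z yet inflect differently (vivimuz, lewiptiz), so the final letter is not what conditions the rule; the last vowel is.
"lehug" has last vowel 'u'. The stems whose last vowel is 'u' (vimuz → vivimuz, bohfuz → bobohfuz, kofugtup → kokofugtup) repeat the first consonant+vowel as a prefix.
The other patterns: stems whose last vowel is 'a' change the last vowel to 'i'; stems whose last vowel is 'e' add the prefix ha-; stems whose last vowel is 'i' or 'o' add de- … -et around the stem.
So lehug → lelehug.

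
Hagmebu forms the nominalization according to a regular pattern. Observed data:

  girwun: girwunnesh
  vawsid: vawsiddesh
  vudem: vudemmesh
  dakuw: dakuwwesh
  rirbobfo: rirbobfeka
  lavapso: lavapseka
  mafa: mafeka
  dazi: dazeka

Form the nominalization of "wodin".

vawsid and dazi both have last vowel 'i' yet inflect differently (vawsiddesh, dazeka), so the last vowel is not what conditions the rule; whether the stem ends in a vowel or a consonant is.
"wodin" ends in a consonant. The stems ending in a consonant (girwun → girwunnesh, vawsid → vawsiddesh, vudem → vudemmesh) double the final consonant and add -esh.
So wodin → wodinnesh.

wodinnesh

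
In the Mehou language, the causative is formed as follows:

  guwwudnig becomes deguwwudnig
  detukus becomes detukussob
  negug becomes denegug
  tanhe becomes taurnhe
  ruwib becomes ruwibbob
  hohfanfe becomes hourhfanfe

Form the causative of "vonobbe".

negug and detukus both have last vowel 'u' yet inflect differently (denegug, detukussob), so the last vowel is not what conditions the rule; the final letter is.
"vonobbe" ends in -e. The stems ending in -e (tanhe → taurnhe, hohfanfe → hourhfanfe) insert -ur- after the first vowel.
So vonobbe → vournobbe.

vournobbe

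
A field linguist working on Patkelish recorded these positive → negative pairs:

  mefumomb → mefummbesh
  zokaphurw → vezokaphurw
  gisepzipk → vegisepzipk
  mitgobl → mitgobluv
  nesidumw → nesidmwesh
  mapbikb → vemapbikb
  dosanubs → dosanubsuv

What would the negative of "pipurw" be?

vepipurw

nesidumw and zokaphurw both end in -w yet inflect differently (nesidmwesh, vezokaphurw), so the final letter is not what conditions the rule; the second-to-last letter is.
"pipurw" has second-to-last letter 'r'. The one such stem in the data (zokaphurw → vezokaphurw) adds the prefix ve-, so the same rule applies.
So pipurw → vepipurw.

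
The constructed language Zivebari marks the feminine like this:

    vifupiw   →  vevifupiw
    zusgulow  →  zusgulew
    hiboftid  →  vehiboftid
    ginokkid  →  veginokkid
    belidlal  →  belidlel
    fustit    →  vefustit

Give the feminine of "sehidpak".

sehidpek

vifupiw and zusgulow both end in -w yet inflect differently (vevifupiw, zusgulew), so the final letter is not what conditions the rule; the last vowel is.
"sehidpak" has last vowel 'a'. The one such stem in the data (belidlal → belidlel) changes the last vowel to 'e' (as does zusgulow), so the same rule applies.
So sehidpak → sehidpek.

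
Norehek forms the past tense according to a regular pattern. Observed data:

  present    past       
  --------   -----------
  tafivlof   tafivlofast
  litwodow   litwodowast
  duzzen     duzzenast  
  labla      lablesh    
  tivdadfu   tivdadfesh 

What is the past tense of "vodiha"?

"vodiha" ends in a vowel. The stems ending in a vowel (labla → lablesh, tivdadfu → tivdadfesh) drop the final letter and add -esh.
The other pattern: stems ending in a consonant add -ast.
So vodiha → vodihesh.

vodihesh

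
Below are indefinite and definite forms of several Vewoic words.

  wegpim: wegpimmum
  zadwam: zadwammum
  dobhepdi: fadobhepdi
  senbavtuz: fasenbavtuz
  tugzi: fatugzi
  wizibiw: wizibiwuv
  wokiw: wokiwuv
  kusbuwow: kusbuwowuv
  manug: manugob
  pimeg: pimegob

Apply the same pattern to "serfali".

faserfali

"serfali" ends in -i. The stems ending in -i (dobhepdi → fadobhepdi, tugzi → fatugzi) add the prefix fa-.
The other patterns: stems ending in -m double the final consonant and add -um; stems ending in -w add -uv; stems ending in -g add -ob.
So serfali → faserfali.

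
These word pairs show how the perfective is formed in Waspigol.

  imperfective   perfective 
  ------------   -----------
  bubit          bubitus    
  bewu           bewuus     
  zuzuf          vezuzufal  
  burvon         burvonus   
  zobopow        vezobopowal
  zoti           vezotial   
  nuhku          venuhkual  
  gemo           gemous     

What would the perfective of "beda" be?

bedaus

"beda" begins with b-. The stems beginning with b- (bewu → bewuus, bubit → bubitus, burvon → burvonus) add -us.
The other pattern: stems beginning with n- or z- add ve- … -al around the stem.
So beda → bedaus.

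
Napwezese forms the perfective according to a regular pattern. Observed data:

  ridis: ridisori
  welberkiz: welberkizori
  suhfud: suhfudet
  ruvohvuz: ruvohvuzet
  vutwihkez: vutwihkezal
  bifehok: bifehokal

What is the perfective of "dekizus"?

"dekizus" has last vowel 'u'. The stems whose last vowel is 'u' (suhfud → suhfudet, ruvohvuz → ruvohvuzet) add -et.
The other patterns: stems whose last vowel is 'i' add -ori; stems whose last vowel is 'e' or 'o' add -al.
So dekizus → dekizuset.

dekizuset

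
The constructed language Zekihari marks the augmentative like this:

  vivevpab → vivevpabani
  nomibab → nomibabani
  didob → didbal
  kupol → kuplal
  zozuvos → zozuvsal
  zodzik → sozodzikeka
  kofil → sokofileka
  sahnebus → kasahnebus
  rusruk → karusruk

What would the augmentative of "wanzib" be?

sowanzibeka

vivevpab and didob both end in -b yet inflect differently (vivevpabani, didbal), so the final letter is not what conditions the rule; the last vowel is.
"wanzib" has last vowel 'i'. The stems whose last vowel is 'i' (zodzik → sozodzikeka, kofil → sokofileka) add so- … -eka around the stem.
The other patterns: stems whose last vowel is 'a' add -ani; stems whose last vowel is 'o' delete the last vowel and add -al; stems whose last vowel is 'u' add the prefix ka-.
So wanzib → sowanzibeka.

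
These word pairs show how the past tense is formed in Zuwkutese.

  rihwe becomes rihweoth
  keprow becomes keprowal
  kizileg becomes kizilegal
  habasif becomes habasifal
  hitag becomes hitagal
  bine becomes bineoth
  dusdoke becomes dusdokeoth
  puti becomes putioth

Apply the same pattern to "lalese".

"lalese" ends in a vowel. The stems ending in a vowel (dusdoke → dusdokeoth, bine → bineoth, rihwe → rihweoth) add -oth.
So lalese → laleseoth.

laleseoth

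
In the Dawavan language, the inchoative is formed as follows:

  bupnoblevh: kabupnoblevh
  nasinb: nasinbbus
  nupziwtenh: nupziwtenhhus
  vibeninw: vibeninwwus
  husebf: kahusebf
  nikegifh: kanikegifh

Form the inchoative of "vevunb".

nupziwtenh and bupnoblevh both end in -h yet inflect differently (nupziwtenhhus, kabupnoblevh), so the final letter is not what conditions the rule; the second-to-last letter is.
"vevunb" has second-to-last letter 'n'. The stems whose second-to-last letter is 'n' (vibeninw → vibeninwwus, nupziwtenh → nupziwtenhhus, nasinb → nasinbbus) double the final consonant and add -us.
So vevunb → vevunbbus.

vevunbbus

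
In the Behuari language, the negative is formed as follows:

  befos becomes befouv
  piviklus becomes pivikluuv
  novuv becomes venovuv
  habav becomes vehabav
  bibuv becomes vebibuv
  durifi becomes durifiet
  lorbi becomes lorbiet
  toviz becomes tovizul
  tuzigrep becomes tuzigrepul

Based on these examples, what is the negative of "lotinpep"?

lotinpepul

piviklus and novuv both have last vowel 'u' yet inflect differently (pivikluuv, venovuv), so the last vowel is not what conditions the rule; the final letter is.
"lotinpep" ends in -p. The one such stem in the data (tuzigrep → tuzigrepul) adds -ul, so the same rule applies.
So lotinpep → lotinpepul.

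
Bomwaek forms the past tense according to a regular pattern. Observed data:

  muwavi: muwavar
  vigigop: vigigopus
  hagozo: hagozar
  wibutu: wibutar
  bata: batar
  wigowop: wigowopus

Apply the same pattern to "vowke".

vowkar

vigigop and hagozo both have last vowel 'o' yet inflect differently (vigigopus, hagozar), so the last vowel is not what conditions the rule; whether the stem ends in a vowel or a consonant is.
"vowke" ends in a vowel. The stems ending in a vowel (muwavi → muwavar, bata → batar, hagozo → hagozar) drop the final letter and add -ar.
The other pattern: stems ending in a consonant add -us.
So vowke → vowkar.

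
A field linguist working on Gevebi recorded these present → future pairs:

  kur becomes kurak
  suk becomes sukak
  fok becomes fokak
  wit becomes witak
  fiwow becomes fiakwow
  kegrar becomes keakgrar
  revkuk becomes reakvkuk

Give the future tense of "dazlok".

daakzlok

kegrar and kur both end in -r yet inflect differently (keakgrar, kurak), so the final letter is not what conditions the rule; the number of vowels is.
"dazlok" has 2 vowels. The stems with 2 vowels (revkuk → reakvkuk, fiwow → fiakwow, kegrar → keakgrar) insert -ak- after the first vowel.
So dazlok → daakzlok.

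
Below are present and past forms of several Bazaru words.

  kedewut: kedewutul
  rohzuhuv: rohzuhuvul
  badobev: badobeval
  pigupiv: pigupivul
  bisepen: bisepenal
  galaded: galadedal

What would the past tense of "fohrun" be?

fohrunul

badobev and rohzuhuv both end in -v yet inflect differently (badobeval, rohzuhuvul), so the final letter is not what conditions the rule; the last vowel is.
"fohrun" has last vowel 'u'. The stems whose last vowel is 'u' (rohzuhuv → rohzuhuvul, kedewut → kedewutul) add -ul.
The other pattern: stems whose last vowel is 'e' add -al.
So fohrun → fohrunul.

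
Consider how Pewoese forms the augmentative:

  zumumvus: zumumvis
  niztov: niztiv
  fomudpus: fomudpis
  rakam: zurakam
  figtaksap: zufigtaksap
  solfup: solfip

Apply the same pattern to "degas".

zudegas

figtaksap and solfup both end in -p yet inflect differently (zufigtaksap, solfip), so the final letter is not what conditions the rule; the last vowel is.
"degas" has last vowel 'a'. The stems whose last vowel is 'a' (rakam → zurakam, figtaksap → zufigtaksap) add the prefix zu-.
The other pattern: stems whose last vowel is 'o' or 'u' change the last vowel to 'i'.
So degas → zudegas.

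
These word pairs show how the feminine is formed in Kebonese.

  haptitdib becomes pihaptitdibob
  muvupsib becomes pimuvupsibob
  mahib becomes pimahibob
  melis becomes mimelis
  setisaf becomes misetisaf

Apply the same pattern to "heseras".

haptitdib and melis both have last vowel 'i' yet inflect differently (pihaptitdibob, mimelis), so the last vowel is not what conditions the rule; the final letter is.
"heseras" ends in -s. The one such stem in the data (melis → mimelis) adds the prefix mi-, so the same rule applies.
So heseras → miheseras.

miheseras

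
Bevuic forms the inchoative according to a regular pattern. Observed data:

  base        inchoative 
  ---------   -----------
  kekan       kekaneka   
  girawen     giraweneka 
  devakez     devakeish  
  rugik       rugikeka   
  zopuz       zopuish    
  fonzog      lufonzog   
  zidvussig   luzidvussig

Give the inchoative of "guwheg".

"guwheg" ends in -g. The stems ending in -g (fonzog → lufonzog, zidvussig → luzidvussig) add the prefix lu-.
The other patterns: stems ending in -z drop the final letter and add -ish; stems ending in -k or -n add -eka.
So guwheg → luguwheg.

luguwheg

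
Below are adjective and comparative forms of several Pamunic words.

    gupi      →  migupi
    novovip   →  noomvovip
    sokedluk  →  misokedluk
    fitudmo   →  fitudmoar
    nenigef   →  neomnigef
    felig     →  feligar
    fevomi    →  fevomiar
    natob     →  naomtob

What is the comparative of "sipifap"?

misipifap

fevomi and gupi both end in -i yet inflect differently (fevomiar, migupi), so the final letter is not what conditions the rule; the first letter is.
"sipifap" begins with s-. The one such stem in the data (sokedluk → misokedluk) adds the prefix mi-, so the same rule applies.
The other patterns: stems beginning with f- add -ar; stems beginning with n- insert -om- after the first vowel.
So sipifap → misipifap.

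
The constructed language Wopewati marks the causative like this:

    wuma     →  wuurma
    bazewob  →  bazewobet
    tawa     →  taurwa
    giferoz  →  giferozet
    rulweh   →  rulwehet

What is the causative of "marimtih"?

marimtihet

"marimtih" ends in a consonant. The stems ending in a consonant (giferoz → giferozet, bazewob → bazewobet, rulweh → rulwehet) add -et.
The other pattern: stems ending in a vowel insert -ur- after the first vowel.
So marimtih → marimtihet.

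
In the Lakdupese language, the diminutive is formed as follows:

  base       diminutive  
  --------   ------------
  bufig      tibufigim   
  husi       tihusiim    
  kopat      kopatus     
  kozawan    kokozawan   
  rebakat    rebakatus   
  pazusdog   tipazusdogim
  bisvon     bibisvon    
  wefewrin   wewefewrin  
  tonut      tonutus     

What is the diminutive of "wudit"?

wuditus

rebakat and kozawan both have last vowel 'a' yet inflect differently (rebakatus, kokozawan), so the last vowel is not what conditions the rule; the final letter is.
"wudit" ends in -t. The stems ending in -t (rebakat → rebakatus, kopat → kopatus, tonut → tonutus) add -us.
So wudit → wuditus.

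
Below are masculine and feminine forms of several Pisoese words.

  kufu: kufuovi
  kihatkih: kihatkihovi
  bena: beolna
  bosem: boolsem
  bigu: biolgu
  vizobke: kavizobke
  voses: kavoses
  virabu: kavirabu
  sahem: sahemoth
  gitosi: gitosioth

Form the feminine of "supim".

kufu and bigu both end in -u yet inflect differently (kufuovi, biolgu), so the final letter is not what conditions the rule; the first letter is.
"supim" begins with s-. The one such stem in the data (sahem → sahemoth) adds -oth, so the same rule applies.
So supim → supimoth.

supimoth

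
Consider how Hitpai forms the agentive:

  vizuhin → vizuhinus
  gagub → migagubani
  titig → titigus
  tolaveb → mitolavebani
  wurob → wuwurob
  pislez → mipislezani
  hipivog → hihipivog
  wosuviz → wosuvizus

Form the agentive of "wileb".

titig and hipivog both end in -g yet inflect differently (titigus, hihipivog), so the final letter is not what conditions the rule; the last vowel is.
"wileb" has last vowel 'e'. The stems whose last vowel is 'e' (pislez → mipislezani, tolaveb → mitolavebani) add mi- … -ani around the stem.
The other patterns: stems whose last vowel is 'i' add -us; stems whose last vowel is 'o' repeat the first consonant+vowel as a prefix.
So wileb → miwilebani.

miwilebani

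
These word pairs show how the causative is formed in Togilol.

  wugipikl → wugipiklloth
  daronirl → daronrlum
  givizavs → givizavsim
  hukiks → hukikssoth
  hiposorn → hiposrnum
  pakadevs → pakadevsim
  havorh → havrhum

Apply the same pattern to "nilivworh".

nilivwrhum

pakadevs and hukiks both end in -s yet inflect differently (pakadevsim, hukikssoth), so the final letter is not what conditions the rule; the second-to-last letter is.
"nilivworh" has second-to-last letter 'r'. The stems whose second-to-last letter is 'r' (havorh → havrhum, hiposorn → hiposrnum, daronirl → daronrlum) delete the last vowel and add -um.
The other patterns: stems whose second-to-last letter is 'v' add -im; stems whose second-to-last letter is 'k' double the final consonant and add -oth.
So nilivworh → nilivwrhum.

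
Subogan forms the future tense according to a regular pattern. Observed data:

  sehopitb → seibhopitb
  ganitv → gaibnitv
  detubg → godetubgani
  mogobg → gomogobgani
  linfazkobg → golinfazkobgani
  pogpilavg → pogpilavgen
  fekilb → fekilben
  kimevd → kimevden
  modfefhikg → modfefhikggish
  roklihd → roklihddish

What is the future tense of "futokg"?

futokggish

detubg and pogpilavg both end in -g yet inflect differently (godetubgani, pogpilavgen), so the final letter is not what conditions the rule; the second-to-last letter is.
"futokg" has second-to-last letter 'k'. The one such stem in the data (modfefhikg → modfefhikggish) doubles the final consonant and adds -ish (as does roklihd), so the same rule applies.
The other patterns: stems whose second-to-last letter is 't' insert -ib- after the first vowel; stems whose second-to-last letter is 'b' add go- … -ani around the stem; stems whose second-to-last letter is 'l' or 'v' add -en.
So futokg → futokggish.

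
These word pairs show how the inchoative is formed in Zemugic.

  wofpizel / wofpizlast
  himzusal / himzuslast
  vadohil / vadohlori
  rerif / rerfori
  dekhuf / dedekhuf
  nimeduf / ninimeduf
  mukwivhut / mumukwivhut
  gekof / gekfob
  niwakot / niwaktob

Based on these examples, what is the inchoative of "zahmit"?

wofpizel and vadohil both end in -l yet inflect differently (wofpizlast, vadohlori), so the final letter is not what conditions the rule; the last vowel is.
"zahmit" has last vowel 'i'. The stems whose last vowel is 'i' (vadohil → vadohlori, rerif → rerfori) delete the last vowel and add -ori.
So zahmit → zahmtori.

zahmtori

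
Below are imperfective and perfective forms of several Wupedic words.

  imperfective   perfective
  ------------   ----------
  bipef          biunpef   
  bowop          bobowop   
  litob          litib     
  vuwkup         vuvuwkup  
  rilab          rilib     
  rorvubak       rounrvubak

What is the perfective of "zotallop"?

bowop and litob both have last vowel 'o' yet inflect differently (bobowop, litib), so the last vowel is not what conditions the rule; the final letter is.
"zotallop" ends in -p. The stems ending in -p (bowop → bobowop, vuwkup → vuvuwkup) repeat the first consonant+vowel as a prefix.
So zotallop → zozotallop.

zozotallop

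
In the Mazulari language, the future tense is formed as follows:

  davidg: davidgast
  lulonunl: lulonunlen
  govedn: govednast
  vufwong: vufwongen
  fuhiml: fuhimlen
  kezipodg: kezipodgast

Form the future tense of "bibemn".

kezipodg and vufwong both end in -g yet inflect differently (kezipodgast, vufwongen), so the final letter is not what conditions the rule; the second-to-last letter is.
"bibemn" has second-to-last letter 'm'. The one such stem in the data (fuhiml → fuhimlen) adds -en, so the same rule applies.
The other pattern: stems whose second-to-last letter is 'd' add -ast.
So bibemn → bibemnen.

bibemnen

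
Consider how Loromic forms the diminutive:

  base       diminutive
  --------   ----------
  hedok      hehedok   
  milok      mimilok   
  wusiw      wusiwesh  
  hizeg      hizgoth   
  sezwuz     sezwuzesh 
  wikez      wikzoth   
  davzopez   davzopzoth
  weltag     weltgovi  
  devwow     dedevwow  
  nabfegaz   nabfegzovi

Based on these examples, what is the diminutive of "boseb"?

bosboth

wikez and nabfegaz both end in -z yet inflect differently (wikzoth, nabfegzovi), so the final letter is not what conditions the rule; the last vowel is.
"boseb" has last vowel 'e'. The stems whose last vowel is 'e' (wikez → wikzoth, hizeg → hizgoth, davzopez → davzopzoth) delete the last vowel and add -oth.
The other patterns: stems whose last vowel is 'o' repeat the first consonant+vowel as a prefix; stems whose last vowel is 'a' delete the last vowel and add -ovi; stems whose last vowel is 'i' or 'u' add -esh.
So boseb → bosboth.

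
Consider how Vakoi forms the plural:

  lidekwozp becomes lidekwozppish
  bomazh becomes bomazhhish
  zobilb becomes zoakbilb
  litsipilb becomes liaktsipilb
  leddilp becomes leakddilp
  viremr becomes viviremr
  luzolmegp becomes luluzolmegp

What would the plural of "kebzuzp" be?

lidekwozp and leddilp both end in -p yet inflect differently (lidekwozppish, leakddilp), so the final letter is not what conditions the rule; the second-to-last letter is.
"kebzuzp" has second-to-last letter 'z'. The stems whose second-to-last letter is 'z' (lidekwozp → lidekwozppish, bomazh → bomazhhish) double the final consonant and add -ish.
So kebzuzp → kebzuzppish.

kebzuzppish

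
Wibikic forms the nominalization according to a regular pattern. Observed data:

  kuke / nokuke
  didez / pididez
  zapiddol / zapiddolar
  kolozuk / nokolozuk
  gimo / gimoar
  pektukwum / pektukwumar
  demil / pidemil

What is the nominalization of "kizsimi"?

nokizsimi

demil and zapiddol both end in -l yet inflect differently (pidemil, zapiddolar), so the final letter is not what conditions the rule; the first letter is.
"kizsimi" begins with k-. The stems beginning with k- (kolozuk → nokolozuk, kuke → nokuke) add the prefix no-.
So kizsimi → nokizsimi.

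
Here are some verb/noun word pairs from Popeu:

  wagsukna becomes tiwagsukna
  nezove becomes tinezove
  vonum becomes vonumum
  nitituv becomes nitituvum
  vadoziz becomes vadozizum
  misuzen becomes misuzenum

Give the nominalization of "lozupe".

"lozupe" ends in a vowel. The stems ending in a vowel (wagsukna → tiwagsukna, nezove → tinezove) add the prefix ti-.
The other pattern: stems ending in a consonant add -um.
So lozupe → tilozupe.

tilozupe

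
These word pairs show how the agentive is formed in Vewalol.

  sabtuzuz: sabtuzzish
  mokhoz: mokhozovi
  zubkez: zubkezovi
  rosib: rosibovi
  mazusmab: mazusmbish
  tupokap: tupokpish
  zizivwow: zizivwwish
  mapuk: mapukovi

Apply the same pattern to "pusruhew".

rosib and mazusmab both end in -b yet inflect differently (rosibovi, mazusmbish), so the final letter is not what conditions the rule; the number of vowels is.
"pusruhew" has 3 vowels. The stems with 3 vowels (zizivwow → zizivwwish, mazusmab → mazusmbish, sabtuzuz → sabtuzzish) delete the last vowel and add -ish.
The other pattern: stems with 2 vowels add -ovi.
So pusruhew → pusruhwish.

pusruhwish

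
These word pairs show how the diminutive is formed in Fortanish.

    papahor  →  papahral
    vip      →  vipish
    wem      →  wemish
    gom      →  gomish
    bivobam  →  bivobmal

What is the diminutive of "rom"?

romish

bivobam and wem both end in -m yet inflect differently (bivobmal, wemish), so the final letter is not what conditions the rule; the number of vowels is.
"rom" has 1 vowel. The stems with 1 vowel (vip → vipish, wem → wemish, gom → gomish) add -ish.
The other pattern: stems with 3 vowels delete the last vowel and add -al.
So rom → romish.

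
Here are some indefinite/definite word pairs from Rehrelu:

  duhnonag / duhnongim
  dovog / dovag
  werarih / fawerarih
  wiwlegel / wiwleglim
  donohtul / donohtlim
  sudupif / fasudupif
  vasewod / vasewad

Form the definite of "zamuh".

zamhim

dovog and duhnonag both end in -g yet inflect differently (dovag, duhnongim), so the final letter is not what conditions the rule; the last vowel is.
"zamuh" has last vowel 'u'. The one such stem in the data (donohtul → donohtlim) deletes the last vowel and adds -im (as do wiwlegel, duhnonag), so the same rule applies.
So zamuh → zamhim.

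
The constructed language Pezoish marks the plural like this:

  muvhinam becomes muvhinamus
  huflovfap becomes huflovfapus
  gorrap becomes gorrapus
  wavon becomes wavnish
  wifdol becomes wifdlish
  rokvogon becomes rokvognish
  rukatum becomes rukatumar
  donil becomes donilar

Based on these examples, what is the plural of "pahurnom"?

muvhinam and rukatum both end in -m yet inflect differently (muvhinamus, rukatumar), so the final letter is not what conditions the rule; the last vowel is.
"pahurnom" has last vowel 'o'. The stems whose last vowel is 'o' (wavon → wavnish, wifdol → wifdlish, rokvogon → rokvognish) delete the last vowel and add -ish.
The other patterns: stems whose last vowel is 'a' add -us; stems whose last vowel is 'i' or 'u' add -ar.
So pahurnom → pahurnmish.

pahurnmish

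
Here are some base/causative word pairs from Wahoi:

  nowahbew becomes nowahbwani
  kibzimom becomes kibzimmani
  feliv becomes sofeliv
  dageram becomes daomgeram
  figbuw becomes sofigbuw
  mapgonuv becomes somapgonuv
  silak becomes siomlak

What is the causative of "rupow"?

dageram and kibzimom both end in -m yet inflect differently (daomgeram, kibzimmani), so the final letter is not what conditions the rule; the last vowel is.
"rupow" has last vowel 'o'. The one such stem in the data (kibzimom → kibzimmani) deletes the last vowel and adds -ani (as does nowahbew), so the same rule applies.
So rupow → rupwani.

rupwani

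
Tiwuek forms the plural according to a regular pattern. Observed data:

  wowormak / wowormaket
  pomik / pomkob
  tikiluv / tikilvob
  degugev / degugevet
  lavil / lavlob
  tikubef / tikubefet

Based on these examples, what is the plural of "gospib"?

gospbob

degugev and tikiluv both end in -v yet inflect differently (degugevet, tikilvob), so the final letter is not what conditions the rule; the last vowel is.
"gospib" has last vowel 'i'. The stems whose last vowel is 'i' (pomik → pomkob, lavil → lavlob) delete the last vowel and add -ob.
The other pattern: stems whose last vowel is 'a' or 'e' add -et.
So gospib → gospbob.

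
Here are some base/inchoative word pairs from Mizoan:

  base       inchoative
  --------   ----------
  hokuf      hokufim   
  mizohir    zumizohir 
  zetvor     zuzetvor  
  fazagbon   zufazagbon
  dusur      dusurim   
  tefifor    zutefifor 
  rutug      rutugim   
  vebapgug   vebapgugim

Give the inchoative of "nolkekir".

zunolkekir

dusur and tefifor both end in -r yet inflect differently (dusurim, zutefifor), so the final letter is not what conditions the rule; the last vowel is.
"nolkekir" has last vowel 'i'. The one such stem in the data (mizohir → zumizohir) adds the prefix zu-, so the same rule applies.
So nolkekir → zunolkekir.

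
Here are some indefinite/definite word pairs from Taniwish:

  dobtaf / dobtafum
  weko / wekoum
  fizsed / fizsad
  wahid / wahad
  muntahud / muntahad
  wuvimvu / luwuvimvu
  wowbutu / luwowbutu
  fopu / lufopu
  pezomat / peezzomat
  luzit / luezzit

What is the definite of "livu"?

lulivu

muntahud and wuvimvu both have last vowel 'u' yet inflect differently (muntahad, luwuvimvu), so the last vowel is not what conditions the rule; the final letter is.
"livu" ends in -u. The stems ending in -u (wuvimvu → luwuvimvu, wowbutu → luwowbutu, fopu → lufopu) add the prefix lu-.
So livu → lulivu.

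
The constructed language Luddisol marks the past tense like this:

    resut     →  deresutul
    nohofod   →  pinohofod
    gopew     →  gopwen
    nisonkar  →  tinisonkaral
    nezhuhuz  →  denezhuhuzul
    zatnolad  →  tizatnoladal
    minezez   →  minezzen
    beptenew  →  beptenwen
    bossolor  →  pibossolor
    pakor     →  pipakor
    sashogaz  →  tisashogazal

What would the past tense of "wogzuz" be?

dewogzuzul

"wogzuz" has last vowel 'u'. The stems whose last vowel is 'u' (resut → deresutul, nezhuhuz → denezhuhuzul) add de- … -ul around the stem.
The other patterns: stems whose last vowel is 'o' add the prefix pi-; stems whose last vowel is 'a' add ti- … -al around the stem; stems whose last vowel is 'e' delete the last vowel and add -en.
So wogzuz → dewogzuzul.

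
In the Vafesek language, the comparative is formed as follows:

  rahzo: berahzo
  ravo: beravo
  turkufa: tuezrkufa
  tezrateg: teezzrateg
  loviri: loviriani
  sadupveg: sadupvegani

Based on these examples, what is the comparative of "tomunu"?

tezrateg and sadupveg both end in -g yet inflect differently (teezzrateg, sadupvegani), so the final letter is not what conditions the rule; the first letter is.
"tomunu" begins with t-. The stems beginning with t- (tezrateg → teezzrateg, turkufa → tuezrkufa) insert -ez- after the first vowel.
So tomunu → toezmunu.

toezmunu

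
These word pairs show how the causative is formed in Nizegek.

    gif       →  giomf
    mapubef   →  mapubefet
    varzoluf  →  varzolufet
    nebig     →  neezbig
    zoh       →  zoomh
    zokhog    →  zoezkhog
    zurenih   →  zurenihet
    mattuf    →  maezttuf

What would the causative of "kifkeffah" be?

kifkeffahet

gif and mattuf both end in -f yet inflect differently (giomf, maezttuf), so the final letter is not what conditions the rule; the number of vowels is.
"kifkeffah" has 3 vowels. The stems with 3 vowels (varzoluf → varzolufet, mapubef → mapubefet, zurenih → zurenihet) add -et.
So kifkeffah → kifkeffahet.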